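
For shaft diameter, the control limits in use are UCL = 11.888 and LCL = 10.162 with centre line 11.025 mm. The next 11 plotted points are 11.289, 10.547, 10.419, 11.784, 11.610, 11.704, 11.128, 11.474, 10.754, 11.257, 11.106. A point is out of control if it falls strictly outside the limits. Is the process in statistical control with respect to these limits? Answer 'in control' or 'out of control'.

in control

All 11 points lie within [10.162, 11.888].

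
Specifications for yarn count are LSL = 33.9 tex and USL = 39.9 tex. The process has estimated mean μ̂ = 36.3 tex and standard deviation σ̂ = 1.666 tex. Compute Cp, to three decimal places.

Cp = (USL − LSL) / (6σ̂) = (39.9 − 33.9) / (6 × 1.666) = 6.0000 / 9.9960 = 0.6002

0.600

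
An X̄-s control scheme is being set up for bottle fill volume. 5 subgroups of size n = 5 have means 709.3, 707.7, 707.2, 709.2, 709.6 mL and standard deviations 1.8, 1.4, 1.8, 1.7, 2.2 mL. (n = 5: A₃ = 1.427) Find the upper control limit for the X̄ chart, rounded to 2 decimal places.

X̄̄ = (709.3 + 707.7 + 707.2 + 709.2 + 709.6) / 5 = 708.6000
s̄ = (1.8 + 1.4 + 1.8 + 1.7 + 2.2) / 5 = 1.7800
UCL = X̄̄ + A₃·s̄ = 708.6000 + 1.427 × 1.7800 = 711.1401

711.14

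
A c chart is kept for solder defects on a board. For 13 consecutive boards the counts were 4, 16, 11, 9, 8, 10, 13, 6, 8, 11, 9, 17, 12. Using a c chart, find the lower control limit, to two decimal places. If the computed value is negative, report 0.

0.68

c̄ = (4 + 16 + 11 + 9 + 8 + 10 + 13 + 6 + 8 + 11 + 9 + 17 + 12) / 13 = 134 / 13 = 10.3077
LCL = c̄ − 3√c̄ = 10.3077 − 3 × 3.2106 = 0.6760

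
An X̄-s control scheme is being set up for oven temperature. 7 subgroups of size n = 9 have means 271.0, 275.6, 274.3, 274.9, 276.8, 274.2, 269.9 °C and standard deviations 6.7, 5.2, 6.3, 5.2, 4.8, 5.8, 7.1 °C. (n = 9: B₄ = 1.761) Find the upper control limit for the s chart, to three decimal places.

s̄ = (6.7 + 5.2 + 6.3 + 5.2 + 4.8 + 5.8 + 7.1) / 7 = 5.8714
UCL_s = B₄·s̄ = 1.761 × 5.8714 = 10.3396

10.340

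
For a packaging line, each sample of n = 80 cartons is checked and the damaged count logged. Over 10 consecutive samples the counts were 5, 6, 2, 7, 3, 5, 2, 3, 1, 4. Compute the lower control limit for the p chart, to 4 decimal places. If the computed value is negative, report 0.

p̄ = Σdᵢ / (k·n) = 38 / (10 × 80) = 0.04750
LCL = p̄ − 3·√(p̄(1−p̄)/n) = 0.04750 − 3 × 0.02378 = -0.02384 → 0 (negative, so LCL = 0)

0.0000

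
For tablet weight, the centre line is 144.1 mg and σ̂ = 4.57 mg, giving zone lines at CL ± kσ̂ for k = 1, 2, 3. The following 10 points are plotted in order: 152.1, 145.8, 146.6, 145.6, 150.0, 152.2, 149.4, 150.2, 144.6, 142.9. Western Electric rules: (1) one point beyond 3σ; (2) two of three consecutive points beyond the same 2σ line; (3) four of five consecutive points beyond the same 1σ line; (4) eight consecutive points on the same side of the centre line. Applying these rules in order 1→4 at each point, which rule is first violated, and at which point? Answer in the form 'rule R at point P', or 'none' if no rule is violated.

rule 3 at point 8

Zone of each point (C = within 1σ̂, B = 1σ̂–2σ̂, A = 2σ̂–3σ̂, * = beyond 3σ̂; sign = side of CL): 1:+B, 2:+C, 3:+C, 4:+C, 5:+B, 6:+B, 7:+B, 8:+B, 9:+C, 10:-C
Rule 3 (four of five consecutive points beyond the same 1σ limit) is satisfied at point 8.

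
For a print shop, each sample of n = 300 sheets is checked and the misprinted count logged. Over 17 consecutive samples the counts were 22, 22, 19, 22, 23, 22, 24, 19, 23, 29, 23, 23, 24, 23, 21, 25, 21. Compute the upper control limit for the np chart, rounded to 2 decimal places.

p̄ = Σdᵢ / (k·n) = 385 / (17 × 300) = 0.07549
UCL = np̄ + 3·√(np̄(1−p̄)) = 22.6471 + 3 × √(22.6471×0.92451) = 22.6471 + 3 × 4.5757 = 36.3743

36.37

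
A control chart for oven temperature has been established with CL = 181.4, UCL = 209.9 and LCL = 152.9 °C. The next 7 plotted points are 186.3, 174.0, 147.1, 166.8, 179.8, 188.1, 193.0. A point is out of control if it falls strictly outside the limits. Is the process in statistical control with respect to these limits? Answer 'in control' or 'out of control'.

out of control

Compare each point to [152.9, 209.9]: sample 3 = 147.1 < LCL.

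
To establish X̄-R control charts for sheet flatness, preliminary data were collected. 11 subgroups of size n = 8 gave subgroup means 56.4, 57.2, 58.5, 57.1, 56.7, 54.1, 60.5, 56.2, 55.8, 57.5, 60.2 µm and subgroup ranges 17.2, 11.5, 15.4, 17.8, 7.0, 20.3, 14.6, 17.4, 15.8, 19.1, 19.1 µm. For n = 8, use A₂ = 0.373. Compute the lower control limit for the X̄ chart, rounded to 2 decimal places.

51.35

X̄̄ = (56.4 + 57.2 + 58.5 + 57.1 + 56.7 + 54.1 + 60.5 + 56.2 + 55.8 + 57.5 + 60.2) / 11 = 630.2000 / 11 = 57.2909
R̄ = (17.2 + 11.5 + 15.4 + 17.8 + 7.0 + 20.3 + 14.6 + 17.4 + 15.8 + 19.1 + 19.1) / 11 = 175.2000 / 11 = 15.9273
LCL = X̄̄ − A₂·R̄ = 57.2909 − 0.373 × 15.9273 = 51.3500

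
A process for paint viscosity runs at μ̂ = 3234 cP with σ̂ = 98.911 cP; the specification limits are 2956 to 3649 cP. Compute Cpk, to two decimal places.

Cpu = (USL − μ̂) / (3σ̂) = (3649 − 3234) / (3 × 98.911) = 1.3986; Cpl = (μ̂ − LSL) / (3σ̂) = (3234 − 2956) / (3 × 98.911) = 0.9369; Cpk = min(Cpu, Cpl) = 0.9369

0.94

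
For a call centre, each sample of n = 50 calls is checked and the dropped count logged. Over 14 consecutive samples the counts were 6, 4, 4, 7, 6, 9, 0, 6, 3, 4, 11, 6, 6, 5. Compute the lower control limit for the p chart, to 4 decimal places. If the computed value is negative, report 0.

p̄ = Σdᵢ / (k·n) = 77 / (14 × 50) = 0.11000
LCL = p̄ − 3·√(p̄(1−p̄)/n) = 0.11000 − 3 × 0.04425 = -0.02275 → 0 (negative, so LCL = 0)

0.0000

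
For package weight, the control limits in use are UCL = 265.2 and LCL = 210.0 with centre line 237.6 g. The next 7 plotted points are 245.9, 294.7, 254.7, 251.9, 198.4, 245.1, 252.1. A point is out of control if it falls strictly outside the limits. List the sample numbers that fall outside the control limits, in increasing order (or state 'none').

2, 5

Compare each point to [210.0, 265.2]: sample 2 = 294.7 > UCL; sample 5 = 198.4 < LCL.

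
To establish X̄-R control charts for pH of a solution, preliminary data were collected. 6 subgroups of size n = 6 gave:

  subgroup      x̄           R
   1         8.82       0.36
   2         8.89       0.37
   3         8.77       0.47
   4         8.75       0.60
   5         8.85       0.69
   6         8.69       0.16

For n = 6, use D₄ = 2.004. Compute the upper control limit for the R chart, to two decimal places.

0.89

R̄ = (0.36 + 0.37 + 0.47 + 0.60 + 0.69 + 0.16) / 6 = 2.6500 / 6 = 0.4417
UCL_R = D₄·R̄ = 2.004 × 0.4417 = 0.8851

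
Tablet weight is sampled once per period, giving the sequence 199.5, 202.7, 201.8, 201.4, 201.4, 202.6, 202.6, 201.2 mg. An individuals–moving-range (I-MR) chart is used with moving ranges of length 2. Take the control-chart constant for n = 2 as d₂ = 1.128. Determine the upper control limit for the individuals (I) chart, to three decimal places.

204.348

X̄ = (199.5 + 202.7 + 201.8 + 201.4 + 201.4 + 202.6 + 202.6 + 201.2) / 8 = 201.6500
Moving ranges: 3.2, 0.9, 0.4, 0.0, 1.2, 0.0, 1.4; M̄R̄ = 7.1000 / 7 = 1.0143
UCL = X̄ + 3·M̄R̄/d₂ = 201.6500 + 3 × 1.0143 / 1.128 = 204.3476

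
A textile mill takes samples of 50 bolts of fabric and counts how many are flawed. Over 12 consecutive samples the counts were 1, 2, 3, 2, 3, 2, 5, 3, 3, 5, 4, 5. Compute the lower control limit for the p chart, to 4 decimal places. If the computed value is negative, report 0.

0.0000

p̄ = Σdᵢ / (k·n) = 38 / (12 × 50) = 0.06333
LCL = p̄ − 3·√(p̄(1−p̄)/n) = 0.06333 − 3 × 0.03444 = -0.04000 → 0 (negative, so LCL = 0)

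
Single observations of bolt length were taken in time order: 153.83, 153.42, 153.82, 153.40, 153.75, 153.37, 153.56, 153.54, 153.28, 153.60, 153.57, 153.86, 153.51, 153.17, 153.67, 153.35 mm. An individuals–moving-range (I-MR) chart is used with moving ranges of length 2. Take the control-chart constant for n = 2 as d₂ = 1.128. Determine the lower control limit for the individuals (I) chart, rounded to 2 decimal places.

152.73

X̄ = (153.83 + 153.42 + 153.82 + 153.40 + 153.75 + 153.37 + 153.56 + 153.54 + 153.28 + 153.60 + 153.57 + 153.86 + 153.51 + 153.17 + 153.67 + 153.35) / 16 = 153.5437
Moving ranges: 0.41, 0.40, 0.42, 0.35, 0.38, 0.19, 0.02, 0.26, 0.32, 0.03, 0.29, 0.35, 0.34, 0.50, 0.32; M̄R̄ = 4.5800 / 15 = 0.3053
LCL = X̄ − 3·M̄R̄/d₂ = 153.5437 − 3 × 0.3053 / 1.128 = 152.7317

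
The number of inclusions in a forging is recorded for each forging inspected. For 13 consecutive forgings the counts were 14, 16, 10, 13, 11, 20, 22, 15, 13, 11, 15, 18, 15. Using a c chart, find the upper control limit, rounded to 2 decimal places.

c̄ = (14 + 16 + 10 + 13 + 11 + 20 + 22 + 15 + 13 + 11 + 15 + 18 + 15) / 13 = 193 / 13 = 14.8462
UCL = c̄ + 3√c̄ = 14.8462 + 3 × √14.8462 = 14.8462 + 3 × 3.8531 = 26.4054

26.41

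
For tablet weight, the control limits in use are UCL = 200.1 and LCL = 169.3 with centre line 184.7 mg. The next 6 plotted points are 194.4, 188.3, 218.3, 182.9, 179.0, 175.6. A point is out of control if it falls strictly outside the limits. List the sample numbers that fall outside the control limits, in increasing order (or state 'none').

Compare each point to [169.3, 200.1]: sample 3 = 218.3 > UCL.

3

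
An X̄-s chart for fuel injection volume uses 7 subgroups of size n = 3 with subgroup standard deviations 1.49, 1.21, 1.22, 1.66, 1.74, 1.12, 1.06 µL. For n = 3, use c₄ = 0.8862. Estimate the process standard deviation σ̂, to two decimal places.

1.53

s̄ = (1.49 + 1.21 + 1.22 + 1.66 + 1.74 + 1.12 + 1.06) / 7 = 1.3571
σ̂ = s̄ / c₄ = 1.3571 / 0.8862 = 1.5314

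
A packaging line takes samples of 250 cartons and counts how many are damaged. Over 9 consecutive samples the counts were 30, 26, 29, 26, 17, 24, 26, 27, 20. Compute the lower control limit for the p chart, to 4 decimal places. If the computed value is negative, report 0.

p̄ = Σdᵢ / (k·n) = 225 / (9 × 250) = 0.10000
LCL = p̄ − 3·√(p̄(1−p̄)/n) = 0.10000 − 3 × 0.01897 = 0.04308

0.0431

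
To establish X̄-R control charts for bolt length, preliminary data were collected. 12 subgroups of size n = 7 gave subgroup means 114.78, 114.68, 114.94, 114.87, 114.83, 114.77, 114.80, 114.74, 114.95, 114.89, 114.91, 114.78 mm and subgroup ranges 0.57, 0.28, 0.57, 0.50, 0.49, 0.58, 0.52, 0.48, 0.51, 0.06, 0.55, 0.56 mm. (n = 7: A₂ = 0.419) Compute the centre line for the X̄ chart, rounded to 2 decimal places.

X̄̄ = (114.78 + 114.68 + 114.94 + 114.87 + 114.83 + 114.77 + 114.80 + 114.74 + 114.95 + 114.89 + 114.91 + 114.78) / 12 = 1377.9400 / 12 = 114.8283
CL = X̄̄ = 114.8283

114.83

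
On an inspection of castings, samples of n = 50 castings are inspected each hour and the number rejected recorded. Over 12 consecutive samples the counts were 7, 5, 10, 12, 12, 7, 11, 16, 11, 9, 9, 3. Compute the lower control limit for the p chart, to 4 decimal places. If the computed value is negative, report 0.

p̄ = Σdᵢ / (k·n) = 112 / (12 × 50) = 0.18667
LCL = p̄ − 3·√(p̄(1−p̄)/n) = 0.18667 − 3 × 0.05510 = 0.02135

0.0214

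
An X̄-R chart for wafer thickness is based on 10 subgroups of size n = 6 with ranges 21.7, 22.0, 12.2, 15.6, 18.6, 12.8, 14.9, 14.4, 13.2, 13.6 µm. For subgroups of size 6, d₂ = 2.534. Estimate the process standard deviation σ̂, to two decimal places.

R̄ = (21.7 + 22.0 + 12.2 + 15.6 + 18.6 + 12.8 + 14.9 + 14.4 + 13.2 + 13.6) / 10 = 15.9000
σ̂ = R̄ / d₂ = 15.9000 / 2.534 = 6.2747

6.27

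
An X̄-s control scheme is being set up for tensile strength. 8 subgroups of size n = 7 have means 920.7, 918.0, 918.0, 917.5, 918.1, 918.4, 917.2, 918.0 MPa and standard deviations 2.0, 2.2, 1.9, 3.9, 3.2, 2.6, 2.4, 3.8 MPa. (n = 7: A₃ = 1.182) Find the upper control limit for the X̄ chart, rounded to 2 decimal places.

921.49

X̄̄ = (920.7 + 918.0 + 918.0 + 917.5 + 918.1 + 918.4 + 917.2 + 918.0) / 8 = 918.2375
s̄ = (2.0 + 2.2 + 1.9 + 3.9 + 3.2 + 2.6 + 2.4 + 3.8) / 8 = 2.7500
UCL = X̄̄ + A₃·s̄ = 918.2375 + 1.182 × 2.7500 = 921.4880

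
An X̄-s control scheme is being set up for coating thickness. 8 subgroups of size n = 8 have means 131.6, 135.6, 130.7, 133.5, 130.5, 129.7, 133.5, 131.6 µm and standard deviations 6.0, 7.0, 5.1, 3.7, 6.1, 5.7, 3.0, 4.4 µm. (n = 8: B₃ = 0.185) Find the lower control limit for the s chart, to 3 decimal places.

0.948

s̄ = (6.0 + 7.0 + 5.1 + 3.7 + 6.1 + 5.7 + 3.0 + 4.4) / 8 = 5.1250
LCL_s = B₃·s̄ = 0.185 × 5.1250 = 0.9481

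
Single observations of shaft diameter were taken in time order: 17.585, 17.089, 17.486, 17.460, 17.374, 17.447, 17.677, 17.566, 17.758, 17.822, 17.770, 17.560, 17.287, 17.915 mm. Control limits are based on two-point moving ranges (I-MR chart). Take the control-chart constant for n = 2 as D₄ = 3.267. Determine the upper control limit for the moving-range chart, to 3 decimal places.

Moving ranges: 0.496, 0.397, 0.026, 0.086, 0.073, 0.230, 0.111, 0.192, 0.064, 0.052, 0.210, 0.273, 0.628; M̄R̄ = 2.8380 / 13 = 0.2183
UCL_MR = D₄·M̄R̄ = 3.267 × 0.2183 = 0.7132

0.713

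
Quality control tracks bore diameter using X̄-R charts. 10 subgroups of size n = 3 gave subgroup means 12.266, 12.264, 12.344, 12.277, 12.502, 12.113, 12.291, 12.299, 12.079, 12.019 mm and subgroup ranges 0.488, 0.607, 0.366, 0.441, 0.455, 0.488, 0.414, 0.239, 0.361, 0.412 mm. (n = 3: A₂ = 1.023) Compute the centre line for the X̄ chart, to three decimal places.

12.245

X̄̄ = (12.266 + 12.264 + 12.344 + 12.277 + 12.502 + 12.113 + 12.291 + 12.299 + 12.079 + 12.019) / 10 = 122.4540 / 10 = 12.2454
CL = X̄̄ = 12.2454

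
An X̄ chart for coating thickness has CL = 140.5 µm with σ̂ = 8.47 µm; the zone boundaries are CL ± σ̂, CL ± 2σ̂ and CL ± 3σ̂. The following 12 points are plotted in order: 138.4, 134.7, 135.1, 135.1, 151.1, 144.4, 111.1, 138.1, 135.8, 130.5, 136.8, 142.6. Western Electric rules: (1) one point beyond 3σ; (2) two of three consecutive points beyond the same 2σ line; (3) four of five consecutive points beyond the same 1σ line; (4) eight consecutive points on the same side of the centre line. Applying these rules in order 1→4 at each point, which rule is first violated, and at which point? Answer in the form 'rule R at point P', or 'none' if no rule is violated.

Zone of each point (C = within 1σ̂, B = 1σ̂–2σ̂, A = 2σ̂–3σ̂, * = beyond 3σ̂; sign = side of CL): 1:-C, 2:-C, 3:-C, 4:-C, 5:+B, 6:+C, 7:-*, 8:-C, 9:-C, 10:-B, 11:-C, 12:+C
Rule 1 (one point beyond the 3σ limits) is satisfied at point 7.

rule 1 at point 7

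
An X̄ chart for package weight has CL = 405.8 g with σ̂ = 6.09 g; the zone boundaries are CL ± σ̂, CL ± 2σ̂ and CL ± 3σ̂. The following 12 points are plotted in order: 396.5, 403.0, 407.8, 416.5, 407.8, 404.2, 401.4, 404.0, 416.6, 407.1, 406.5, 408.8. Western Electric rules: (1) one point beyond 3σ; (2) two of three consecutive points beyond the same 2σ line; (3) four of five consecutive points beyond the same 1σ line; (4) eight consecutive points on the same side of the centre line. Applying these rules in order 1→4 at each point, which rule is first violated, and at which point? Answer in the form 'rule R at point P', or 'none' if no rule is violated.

none

Zone of each point (C = within 1σ̂, B = 1σ̂–2σ̂, A = 2σ̂–3σ̂, * = beyond 3σ̂; sign = side of CL): 1:-B, 2:-C, 3:+C, 4:+B, 5:+C, 6:-C, 7:-C, 8:-C, 9:+B, 10:+C, 11:+C, 12:+C
No rule fires across all 12 points.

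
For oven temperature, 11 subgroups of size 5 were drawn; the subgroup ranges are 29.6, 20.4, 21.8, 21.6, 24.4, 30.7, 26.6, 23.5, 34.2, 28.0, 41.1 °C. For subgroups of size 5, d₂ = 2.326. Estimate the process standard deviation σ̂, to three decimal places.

11.799

R̄ = (29.6 + 20.4 + 21.8 + 21.6 + 24.4 + 30.7 + 26.6 + 23.5 + 34.2 + 28.0 + 41.1) / 11 = 27.4455
σ̂ = R̄ / d₂ = 27.4455 / 2.326 = 11.7994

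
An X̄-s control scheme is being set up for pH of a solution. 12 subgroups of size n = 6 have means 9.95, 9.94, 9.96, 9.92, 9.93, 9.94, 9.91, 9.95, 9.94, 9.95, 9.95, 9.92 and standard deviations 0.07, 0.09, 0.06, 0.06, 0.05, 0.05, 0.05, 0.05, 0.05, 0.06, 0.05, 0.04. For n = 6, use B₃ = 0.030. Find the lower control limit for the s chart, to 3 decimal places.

s̄ = (0.07 + 0.09 + 0.06 + 0.06 + 0.05 + 0.05 + 0.05 + 0.05 + 0.05 + 0.06 + 0.05 + 0.04) / 12 = 0.0567
LCL_s = B₃·s̄ = 0.030 × 0.0567 = 0.0017

0.002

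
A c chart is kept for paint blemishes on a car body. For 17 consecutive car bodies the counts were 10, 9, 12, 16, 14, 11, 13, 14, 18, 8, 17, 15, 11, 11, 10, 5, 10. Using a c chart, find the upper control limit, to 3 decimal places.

22.392

c̄ = (10 + 9 + 12 + 16 + 14 + 11 + 13 + 14 + 18 + 8 + 17 + 15 + 11 + 11 + 10 + 5 + 10) / 17 = 204 / 17 = 12.0000
UCL = c̄ + 3√c̄ = 12.0000 + 3 × √12.0000 = 12.0000 + 3 × 3.4641 = 22.3923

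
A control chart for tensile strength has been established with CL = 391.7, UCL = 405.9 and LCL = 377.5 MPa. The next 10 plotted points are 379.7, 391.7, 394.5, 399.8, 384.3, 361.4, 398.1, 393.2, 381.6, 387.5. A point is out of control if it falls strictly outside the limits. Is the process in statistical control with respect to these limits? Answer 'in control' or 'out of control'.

Compare each point to [377.5, 405.9]: sample 6 = 361.4 < LCL.

out of control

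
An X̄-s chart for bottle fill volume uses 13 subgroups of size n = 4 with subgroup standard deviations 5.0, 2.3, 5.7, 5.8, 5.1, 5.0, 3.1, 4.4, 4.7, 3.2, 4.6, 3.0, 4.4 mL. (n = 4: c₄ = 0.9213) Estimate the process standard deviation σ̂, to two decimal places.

4.70

s̄ = (5.0 + 2.3 + 5.7 + 5.8 + 5.1 + 5.0 + 3.1 + 4.4 + 4.7 + 3.2 + 4.6 + 3.0 + 4.4) / 13 = 4.3308
σ̂ = s̄ / c₄ = 4.3308 / 0.9213 = 4.7007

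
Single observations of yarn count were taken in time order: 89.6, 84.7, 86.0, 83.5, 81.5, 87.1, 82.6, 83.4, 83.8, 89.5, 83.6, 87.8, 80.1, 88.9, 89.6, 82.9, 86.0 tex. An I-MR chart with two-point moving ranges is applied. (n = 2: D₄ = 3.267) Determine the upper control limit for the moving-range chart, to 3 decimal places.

13.231

Moving ranges: 4.9, 1.3, 2.5, 2.0, 5.6, 4.5, 0.8, 0.4, 5.7, 5.9, 4.2, 7.7, 8.8, 0.7, 6.7, 3.1; M̄R̄ = 64.8000 / 16 = 4.0500
UCL_MR = D₄·M̄R̄ = 3.267 × 4.0500 = 13.2313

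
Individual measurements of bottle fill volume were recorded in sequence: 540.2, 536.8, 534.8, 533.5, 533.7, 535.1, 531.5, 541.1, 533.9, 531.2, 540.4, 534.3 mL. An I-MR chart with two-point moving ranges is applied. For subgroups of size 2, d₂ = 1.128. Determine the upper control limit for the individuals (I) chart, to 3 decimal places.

X̄ = (540.2 + 536.8 + 534.8 + 533.5 + 533.7 + 535.1 + 531.5 + 541.1 + 533.9 + 531.2 + 540.4 + 534.3) / 12 = 535.5417
Moving ranges: 3.4, 2.0, 1.3, 0.2, 1.4, 3.6, 9.6, 7.2, 2.7, 9.2, 6.1; M̄R̄ = 46.7000 / 11 = 4.2455
UCL = X̄ + 3·M̄R̄/d₂ = 535.5417 + 3 × 4.2455 / 1.128 = 546.8328

546.833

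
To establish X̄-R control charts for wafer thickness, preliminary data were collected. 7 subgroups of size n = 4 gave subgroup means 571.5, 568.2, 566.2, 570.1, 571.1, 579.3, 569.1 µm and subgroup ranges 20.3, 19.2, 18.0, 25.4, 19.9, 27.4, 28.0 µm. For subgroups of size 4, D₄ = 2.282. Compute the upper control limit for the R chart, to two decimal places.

R̄ = (20.3 + 19.2 + 18.0 + 25.4 + 19.9 + 27.4 + 28.0) / 7 = 158.2000 / 7 = 22.6000
UCL_R = D₄·R̄ = 2.282 × 22.6000 = 51.5732

51.57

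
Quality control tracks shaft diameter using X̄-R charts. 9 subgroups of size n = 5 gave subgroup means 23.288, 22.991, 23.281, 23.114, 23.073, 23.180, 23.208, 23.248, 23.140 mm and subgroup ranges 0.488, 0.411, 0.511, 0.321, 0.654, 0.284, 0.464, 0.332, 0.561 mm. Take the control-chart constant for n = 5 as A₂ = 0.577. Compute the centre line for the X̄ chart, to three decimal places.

23.169

X̄̄ = (23.288 + 22.991 + 23.281 + 23.114 + 23.073 + 23.180 + 23.208 + 23.248 + 23.140) / 9 = 208.5230 / 9 = 23.1692
CL = X̄̄ = 23.1692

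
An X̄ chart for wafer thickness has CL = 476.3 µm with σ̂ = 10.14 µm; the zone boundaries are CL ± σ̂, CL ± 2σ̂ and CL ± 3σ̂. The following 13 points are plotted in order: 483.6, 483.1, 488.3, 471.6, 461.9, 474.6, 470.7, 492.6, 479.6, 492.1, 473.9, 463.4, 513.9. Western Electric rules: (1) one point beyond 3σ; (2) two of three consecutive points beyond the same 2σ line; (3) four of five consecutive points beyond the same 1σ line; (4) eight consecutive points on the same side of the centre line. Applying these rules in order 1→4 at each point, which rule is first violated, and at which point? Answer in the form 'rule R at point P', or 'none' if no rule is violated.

Zone of each point (C = within 1σ̂, B = 1σ̂–2σ̂, A = 2σ̂–3σ̂, * = beyond 3σ̂; sign = side of CL): 1:+C, 2:+C, 3:+B, 4:-C, 5:-B, 6:-C, 7:-C, 8:+B, 9:+C, 10:+B, 11:-C, 12:-B, 13:+*
Rule 1 (one point beyond the 3σ limits) is satisfied at point 13.

rule 1 at point 13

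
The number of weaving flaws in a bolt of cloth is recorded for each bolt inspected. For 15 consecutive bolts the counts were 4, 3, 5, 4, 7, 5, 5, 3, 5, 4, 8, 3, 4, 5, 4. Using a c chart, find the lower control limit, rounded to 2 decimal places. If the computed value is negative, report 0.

c̄ = (4 + 3 + 5 + 4 + 7 + 5 + 5 + 3 + 5 + 4 + 8 + 3 + 4 + 5 + 4) / 15 = 69 / 15 = 4.6000
LCL = c̄ − 3√c̄ = 4.6000 − 3 × 2.1448 = -1.8343 → 0 (cannot be negative)

0.00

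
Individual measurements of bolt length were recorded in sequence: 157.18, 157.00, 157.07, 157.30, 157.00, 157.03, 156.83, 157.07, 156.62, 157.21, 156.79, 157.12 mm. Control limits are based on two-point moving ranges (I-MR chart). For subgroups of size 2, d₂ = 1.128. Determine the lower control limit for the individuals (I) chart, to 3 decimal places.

156.283

X̄ = (157.18 + 157.00 + 157.07 + 157.30 + 157.00 + 157.03 + 156.83 + 157.07 + 156.62 + 157.21 + 156.79 + 157.12) / 12 = 157.0183
Moving ranges: 0.18, 0.07, 0.23, 0.30, 0.03, 0.20, 0.24, 0.45, 0.59, 0.42, 0.33; M̄R̄ = 3.0400 / 11 = 0.2764
LCL = X̄ − 3·M̄R̄/d₂ = 157.0183 − 3 × 0.2764 / 1.128 = 156.2833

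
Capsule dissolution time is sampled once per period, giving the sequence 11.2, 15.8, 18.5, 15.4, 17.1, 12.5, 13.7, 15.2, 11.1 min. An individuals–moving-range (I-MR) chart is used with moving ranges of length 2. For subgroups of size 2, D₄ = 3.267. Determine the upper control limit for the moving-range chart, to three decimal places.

9.597

Moving ranges: 4.6, 2.7, 3.1, 1.7, 4.6, 1.2, 1.5, 4.1; M̄R̄ = 23.5000 / 8 = 2.9375
UCL_MR = D₄·M̄R̄ = 3.267 × 2.9375 = 9.5968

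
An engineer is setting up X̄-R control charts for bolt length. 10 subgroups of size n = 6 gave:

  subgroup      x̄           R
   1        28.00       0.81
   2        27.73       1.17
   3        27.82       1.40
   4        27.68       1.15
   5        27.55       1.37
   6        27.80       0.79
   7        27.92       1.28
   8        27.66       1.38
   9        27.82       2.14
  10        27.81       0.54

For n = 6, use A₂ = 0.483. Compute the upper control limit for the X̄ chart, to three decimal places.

X̄̄ = (28.00 + 27.73 + 27.82 + 27.68 + 27.55 + 27.80 + 27.92 + 27.66 + 27.82 + 27.81) / 10 = 277.7900 / 10 = 27.7790
R̄ = (0.81 + 1.17 + 1.40 + 1.15 + 1.37 + 0.79 + 1.28 + 1.38 + 2.14 + 0.54) / 10 = 12.0300 / 10 = 1.2030
UCL = X̄̄ + A₂·R̄ = 27.7790 + 0.483 × 1.2030 = 28.3600

28.360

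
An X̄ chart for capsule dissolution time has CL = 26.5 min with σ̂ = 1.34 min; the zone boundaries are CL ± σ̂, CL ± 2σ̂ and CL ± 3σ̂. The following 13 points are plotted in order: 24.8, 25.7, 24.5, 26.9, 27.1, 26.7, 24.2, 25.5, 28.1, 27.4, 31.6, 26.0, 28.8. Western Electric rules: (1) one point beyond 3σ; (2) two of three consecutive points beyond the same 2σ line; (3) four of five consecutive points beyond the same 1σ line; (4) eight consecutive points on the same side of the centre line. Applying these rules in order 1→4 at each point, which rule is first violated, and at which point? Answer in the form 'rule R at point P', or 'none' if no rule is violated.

Zone of each point (C = within 1σ̂, B = 1σ̂–2σ̂, A = 2σ̂–3σ̂, * = beyond 3σ̂; sign = side of CL): 1:-B, 2:-C, 3:-B, 4:+C, 5:+C, 6:+C, 7:-B, 8:-C, 9:+B, 10:+C, 11:+*, 12:-C, 13:+B
Rule 1 (one point beyond the 3σ limits) is satisfied at point 11.

rule 1 at point 11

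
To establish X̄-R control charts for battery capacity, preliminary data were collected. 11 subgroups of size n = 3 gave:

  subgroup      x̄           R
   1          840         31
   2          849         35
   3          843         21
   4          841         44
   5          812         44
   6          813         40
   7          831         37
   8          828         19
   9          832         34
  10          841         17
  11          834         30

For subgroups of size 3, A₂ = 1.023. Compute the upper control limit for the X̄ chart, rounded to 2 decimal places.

865.83

X̄̄ = (840 + 849 + 843 + 841 + 812 + 813 + 831 + 828 + 832 + 841 + 834) / 11 = 9164.0000 / 11 = 833.0909
R̄ = (31 + 35 + 21 + 44 + 44 + 40 + 37 + 19 + 34 + 17 + 30) / 11 = 352.0000 / 11 = 32.0000
UCL = X̄̄ + A₂·R̄ = 833.0909 + 1.023 × 32.0000 = 865.8269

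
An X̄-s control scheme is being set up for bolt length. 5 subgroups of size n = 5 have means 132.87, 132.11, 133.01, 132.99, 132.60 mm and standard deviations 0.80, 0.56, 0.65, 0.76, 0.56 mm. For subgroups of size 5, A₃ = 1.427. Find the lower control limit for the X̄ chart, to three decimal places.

131.766

X̄̄ = (132.87 + 132.11 + 133.01 + 132.99 + 132.60) / 5 = 132.7160
s̄ = (0.80 + 0.56 + 0.65 + 0.76 + 0.56) / 5 = 0.6660
LCL = X̄̄ − A₃·s̄ = 132.7160 − 1.427 × 0.6660 = 131.7656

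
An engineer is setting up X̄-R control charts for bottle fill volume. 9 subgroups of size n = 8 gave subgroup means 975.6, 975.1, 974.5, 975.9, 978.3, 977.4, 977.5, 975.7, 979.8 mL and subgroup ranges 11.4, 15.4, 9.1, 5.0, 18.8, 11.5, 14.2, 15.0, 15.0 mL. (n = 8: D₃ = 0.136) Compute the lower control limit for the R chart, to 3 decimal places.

1.744

R̄ = (11.4 + 15.4 + 9.1 + 5.0 + 18.8 + 11.5 + 14.2 + 15.0 + 15.0) / 9 = 115.4000 / 9 = 12.8222
LCL_R = D₃·R̄ = 0.136 × 12.8222 = 1.7438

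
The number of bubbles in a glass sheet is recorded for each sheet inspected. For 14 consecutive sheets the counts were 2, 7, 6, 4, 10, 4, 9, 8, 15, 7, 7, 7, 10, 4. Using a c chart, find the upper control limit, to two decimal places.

15.16

c̄ = (2 + 7 + 6 + 4 + 10 + 4 + 9 + 8 + 15 + 7 + 7 + 7 + 10 + 4) / 14 = 100 / 14 = 7.1429
UCL = c̄ + 3√c̄ = 7.1429 + 3 × √7.1429 = 7.1429 + 3 × 2.6726 = 15.1607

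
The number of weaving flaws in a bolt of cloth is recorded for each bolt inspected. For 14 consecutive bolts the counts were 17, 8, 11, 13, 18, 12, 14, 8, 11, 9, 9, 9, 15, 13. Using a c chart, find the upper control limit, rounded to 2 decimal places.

22.29

c̄ = (17 + 8 + 11 + 13 + 18 + 12 + 14 + 8 + 11 + 9 + 9 + 9 + 15 + 13) / 14 = 167 / 14 = 11.9286
UCL = c̄ + 3√c̄ = 11.9286 + 3 × √11.9286 = 11.9286 + 3 × 3.4538 = 22.2899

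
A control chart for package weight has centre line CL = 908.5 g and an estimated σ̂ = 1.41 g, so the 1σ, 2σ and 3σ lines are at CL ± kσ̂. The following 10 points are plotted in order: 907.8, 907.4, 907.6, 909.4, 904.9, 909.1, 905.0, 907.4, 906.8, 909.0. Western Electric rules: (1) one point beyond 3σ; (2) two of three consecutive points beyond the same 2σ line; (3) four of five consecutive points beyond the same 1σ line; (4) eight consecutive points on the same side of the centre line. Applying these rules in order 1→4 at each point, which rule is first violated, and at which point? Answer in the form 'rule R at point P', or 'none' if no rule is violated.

rule 2 at point 7

Zone of each point (C = within 1σ̂, B = 1σ̂–2σ̂, A = 2σ̂–3σ̂, * = beyond 3σ̂; sign = side of CL): 1:-C, 2:-C, 3:-C, 4:+C, 5:-A, 6:+C, 7:-A, 8:-C, 9:-B, 10:+C
Rule 2 (two of three consecutive points beyond the same 2σ limit) is satisfied at point 7.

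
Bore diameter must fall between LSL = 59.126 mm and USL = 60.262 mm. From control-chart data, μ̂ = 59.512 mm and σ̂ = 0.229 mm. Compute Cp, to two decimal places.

Cp = (USL − LSL) / (6σ̂) = (60.262 − 59.126) / (6 × 0.229) = 1.1360 / 1.3740 = 0.8268

0.83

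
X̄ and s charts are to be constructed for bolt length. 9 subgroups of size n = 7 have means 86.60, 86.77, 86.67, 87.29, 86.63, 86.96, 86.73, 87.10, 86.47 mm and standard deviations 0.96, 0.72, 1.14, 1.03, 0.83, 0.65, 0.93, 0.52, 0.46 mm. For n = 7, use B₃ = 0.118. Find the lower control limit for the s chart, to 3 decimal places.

0.095

s̄ = (0.96 + 0.72 + 1.14 + 1.03 + 0.83 + 0.65 + 0.93 + 0.52 + 0.46) / 9 = 0.8044
LCL_s = B₃·s̄ = 0.118 × 0.8044 = 0.0949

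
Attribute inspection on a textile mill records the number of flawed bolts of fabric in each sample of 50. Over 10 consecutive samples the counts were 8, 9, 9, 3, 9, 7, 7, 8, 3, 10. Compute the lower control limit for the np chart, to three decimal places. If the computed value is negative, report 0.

0.000

p̄ = Σdᵢ / (k·n) = 73 / (10 × 50) = 0.14600
LCL = np̄ − 3·√(np̄(1−p̄)) = 7.3000 − 3 × 2.4968 = -0.1905 → 0 (negative, so LCL = 0)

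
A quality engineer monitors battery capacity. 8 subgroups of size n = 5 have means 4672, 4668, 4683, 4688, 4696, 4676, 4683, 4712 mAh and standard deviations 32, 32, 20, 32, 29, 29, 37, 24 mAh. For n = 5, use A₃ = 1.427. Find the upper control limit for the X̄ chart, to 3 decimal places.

X̄̄ = (4672 + 4668 + 4683 + 4688 + 4696 + 4676 + 4683 + 4712) / 8 = 4684.7500
s̄ = (32 + 32 + 20 + 32 + 29 + 29 + 37 + 24) / 8 = 29.3750
UCL = X̄̄ + A₃·s̄ = 4684.7500 + 1.427 × 29.3750 = 4726.6681

4726.668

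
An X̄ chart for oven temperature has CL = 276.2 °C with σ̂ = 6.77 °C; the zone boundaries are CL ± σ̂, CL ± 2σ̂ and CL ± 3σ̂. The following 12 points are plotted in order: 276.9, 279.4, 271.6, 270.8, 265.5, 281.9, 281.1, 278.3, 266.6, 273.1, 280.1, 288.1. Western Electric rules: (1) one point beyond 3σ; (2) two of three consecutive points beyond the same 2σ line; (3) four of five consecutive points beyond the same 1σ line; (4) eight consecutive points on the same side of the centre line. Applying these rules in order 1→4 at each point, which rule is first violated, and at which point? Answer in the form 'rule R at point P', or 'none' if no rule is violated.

none

Zone of each point (C = within 1σ̂, B = 1σ̂–2σ̂, A = 2σ̂–3σ̂, * = beyond 3σ̂; sign = side of CL): 1:+C, 2:+C, 3:-C, 4:-C, 5:-B, 6:+C, 7:+C, 8:+C, 9:-B, 10:-C, 11:+C, 12:+B
No rule fires across all 12 points.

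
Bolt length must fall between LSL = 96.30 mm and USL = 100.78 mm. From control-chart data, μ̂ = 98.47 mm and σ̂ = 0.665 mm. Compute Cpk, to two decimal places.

Cpu = (USL − μ̂) / (3σ̂) = (100.78 − 98.47) / (3 × 0.665) = 1.1579; Cpl = (μ̂ − LSL) / (3σ̂) = (98.47 − 96.30) / (3 × 0.665) = 1.0877; Cpk = min(Cpu, Cpl) = 1.0877

1.09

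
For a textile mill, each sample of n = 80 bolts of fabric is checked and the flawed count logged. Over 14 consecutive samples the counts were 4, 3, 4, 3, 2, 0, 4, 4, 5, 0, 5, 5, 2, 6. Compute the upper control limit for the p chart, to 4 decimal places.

p̄ = Σdᵢ / (k·n) = 47 / (14 × 80) = 0.04196
UCL = p̄ + 3·√(p̄(1−p̄)/n) = 0.04196 + 3 × √(0.04196×0.95804/80) = 0.04196 + 3 × 0.02242 = 0.10922

0.1092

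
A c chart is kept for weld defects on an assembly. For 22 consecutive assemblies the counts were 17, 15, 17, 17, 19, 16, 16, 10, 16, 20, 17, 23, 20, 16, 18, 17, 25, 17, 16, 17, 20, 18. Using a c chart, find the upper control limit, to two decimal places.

c̄ = (17 + 15 + 17 + 17 + 19 + 16 + 16 + 10 + 16 + 20 + 17 + 23 + 20 + 16 + 18 + 17 + 25 + 17 + 16 + 17 + 20 + 18) / 22 = 387 / 22 = 17.5909
UCL = c̄ + 3√c̄ = 17.5909 + 3 × √17.5909 = 17.5909 + 3 × 4.1942 = 30.1734

30.17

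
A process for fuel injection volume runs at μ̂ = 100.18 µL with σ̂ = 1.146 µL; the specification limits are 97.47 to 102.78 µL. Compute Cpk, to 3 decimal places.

Cpu = (USL − μ̂) / (3σ̂) = (102.78 − 100.18) / (3 × 1.146) = 0.7563; Cpl = (μ̂ − LSL) / (3σ̂) = (100.18 − 97.47) / (3 × 1.146) = 0.7882; Cpk = min(Cpu, Cpl) = 0.7563

0.756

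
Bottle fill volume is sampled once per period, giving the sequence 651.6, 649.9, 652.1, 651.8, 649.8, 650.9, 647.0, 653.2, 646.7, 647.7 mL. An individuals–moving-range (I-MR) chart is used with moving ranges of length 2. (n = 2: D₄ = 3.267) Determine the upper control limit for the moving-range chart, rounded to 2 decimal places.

Moving ranges: 1.7, 2.2, 0.3, 2.0, 1.1, 3.9, 6.2, 6.5, 1.0; M̄R̄ = 24.9000 / 9 = 2.7667
UCL_MR = D₄·M̄R̄ = 3.267 × 2.7667 = 9.0387

9.04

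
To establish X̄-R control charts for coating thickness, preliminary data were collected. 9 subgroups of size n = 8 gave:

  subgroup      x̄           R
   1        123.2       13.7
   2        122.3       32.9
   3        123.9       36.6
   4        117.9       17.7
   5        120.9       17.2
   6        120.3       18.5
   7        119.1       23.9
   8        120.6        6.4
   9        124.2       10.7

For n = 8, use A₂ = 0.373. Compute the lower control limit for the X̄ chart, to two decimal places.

X̄̄ = (123.2 + 122.3 + 123.9 + 117.9 + 120.9 + 120.3 + 119.1 + 120.6 + 124.2) / 9 = 1092.4000 / 9 = 121.3778
R̄ = (13.7 + 32.9 + 36.6 + 17.7 + 17.2 + 18.5 + 23.9 + 6.4 + 10.7) / 9 = 177.6000 / 9 = 19.7333
LCL = X̄̄ − A₂·R̄ = 121.3778 − 0.373 × 19.7333 = 114.0172

114.02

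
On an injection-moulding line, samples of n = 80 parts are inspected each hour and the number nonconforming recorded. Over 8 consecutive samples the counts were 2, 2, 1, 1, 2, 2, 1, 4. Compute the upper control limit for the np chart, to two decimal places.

p̄ = Σdᵢ / (k·n) = 15 / (8 × 80) = 0.02344
UCL = np̄ + 3·√(np̄(1−p̄)) = 1.8750 + 3 × √(1.8750×0.97656) = 1.8750 + 3 × 1.3532 = 5.9345

5.93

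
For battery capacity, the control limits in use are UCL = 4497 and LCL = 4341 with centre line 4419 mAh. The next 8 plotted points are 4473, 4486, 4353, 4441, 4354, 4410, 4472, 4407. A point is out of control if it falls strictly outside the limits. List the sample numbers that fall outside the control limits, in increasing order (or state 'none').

none

All 8 points lie within [4341, 4497].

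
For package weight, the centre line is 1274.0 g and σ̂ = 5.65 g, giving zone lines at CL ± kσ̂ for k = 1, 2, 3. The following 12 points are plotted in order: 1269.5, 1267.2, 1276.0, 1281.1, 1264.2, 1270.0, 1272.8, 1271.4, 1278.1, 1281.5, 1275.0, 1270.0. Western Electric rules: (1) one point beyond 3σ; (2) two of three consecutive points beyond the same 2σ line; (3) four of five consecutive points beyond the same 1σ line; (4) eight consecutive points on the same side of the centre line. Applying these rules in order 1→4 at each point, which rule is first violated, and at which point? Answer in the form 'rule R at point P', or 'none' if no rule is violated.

none

Zone of each point (C = within 1σ̂, B = 1σ̂–2σ̂, A = 2σ̂–3σ̂, * = beyond 3σ̂; sign = side of CL): 1:-C, 2:-B, 3:+C, 4:+B, 5:-B, 6:-C, 7:-C, 8:-C, 9:+C, 10:+B, 11:+C, 12:-C
No rule fires across all 12 points.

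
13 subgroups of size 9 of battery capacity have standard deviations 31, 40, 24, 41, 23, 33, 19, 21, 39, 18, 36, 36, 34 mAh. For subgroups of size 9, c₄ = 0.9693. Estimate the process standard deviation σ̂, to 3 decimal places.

31.347

s̄ = (31 + 40 + 24 + 41 + 23 + 33 + 19 + 21 + 39 + 18 + 36 + 36 + 34) / 13 = 30.3846
σ̂ = s̄ / c₄ = 30.3846 / 0.9693 = 31.3470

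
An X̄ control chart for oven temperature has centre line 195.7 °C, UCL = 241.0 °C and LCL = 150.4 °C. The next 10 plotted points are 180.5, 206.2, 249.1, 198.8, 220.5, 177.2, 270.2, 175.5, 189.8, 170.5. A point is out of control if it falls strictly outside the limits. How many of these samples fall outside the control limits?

2

Compare each point to [150.4, 241.0]: sample 3 = 249.1 > UCL; sample 7 = 270.2 > UCL.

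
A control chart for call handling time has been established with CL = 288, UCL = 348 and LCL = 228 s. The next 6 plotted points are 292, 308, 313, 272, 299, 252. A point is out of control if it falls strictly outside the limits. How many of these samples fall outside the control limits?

All 6 points lie within [228, 348].

0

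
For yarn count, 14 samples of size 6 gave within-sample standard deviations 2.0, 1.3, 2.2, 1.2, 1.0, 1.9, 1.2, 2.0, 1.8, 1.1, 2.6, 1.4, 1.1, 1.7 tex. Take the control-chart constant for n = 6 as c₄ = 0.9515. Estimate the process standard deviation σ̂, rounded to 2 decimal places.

s̄ = (2.0 + 1.3 + 2.2 + 1.2 + 1.0 + 1.9 + 1.2 + 2.0 + 1.8 + 1.1 + 2.6 + 1.4 + 1.1 + 1.7) / 14 = 1.6071
σ̂ = s̄ / c₄ = 1.6071 / 0.9515 = 1.6891

1.69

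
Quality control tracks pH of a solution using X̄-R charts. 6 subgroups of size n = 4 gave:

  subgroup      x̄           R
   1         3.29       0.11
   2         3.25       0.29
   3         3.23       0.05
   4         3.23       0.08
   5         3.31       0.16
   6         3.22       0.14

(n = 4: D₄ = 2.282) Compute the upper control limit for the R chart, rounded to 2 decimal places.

R̄ = (0.11 + 0.29 + 0.05 + 0.08 + 0.16 + 0.14) / 6 = 0.8300 / 6 = 0.1383
UCL_R = D₄·R̄ = 2.282 × 0.1383 = 0.3157

0.32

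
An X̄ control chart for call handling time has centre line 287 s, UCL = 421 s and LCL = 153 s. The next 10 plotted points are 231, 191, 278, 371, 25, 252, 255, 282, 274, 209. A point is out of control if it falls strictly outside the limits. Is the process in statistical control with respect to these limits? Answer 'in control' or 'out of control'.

Compare each point to [153, 421]: sample 5 = 25 < LCL.

out of control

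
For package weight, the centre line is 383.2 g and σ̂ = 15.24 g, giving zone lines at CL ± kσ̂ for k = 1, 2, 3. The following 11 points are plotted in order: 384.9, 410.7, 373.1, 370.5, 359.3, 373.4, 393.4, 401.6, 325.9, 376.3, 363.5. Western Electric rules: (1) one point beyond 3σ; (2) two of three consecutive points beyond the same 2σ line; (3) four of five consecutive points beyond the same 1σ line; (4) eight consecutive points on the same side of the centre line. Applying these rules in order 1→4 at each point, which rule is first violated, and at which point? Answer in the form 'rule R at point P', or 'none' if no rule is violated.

Zone of each point (C = within 1σ̂, B = 1σ̂–2σ̂, A = 2σ̂–3σ̂, * = beyond 3σ̂; sign = side of CL): 1:+C, 2:+B, 3:-C, 4:-C, 5:-B, 6:-C, 7:+C, 8:+B, 9:-*, 10:-C, 11:-B
Rule 1 (one point beyond the 3σ limits) is satisfied at point 9.

rule 1 at point 9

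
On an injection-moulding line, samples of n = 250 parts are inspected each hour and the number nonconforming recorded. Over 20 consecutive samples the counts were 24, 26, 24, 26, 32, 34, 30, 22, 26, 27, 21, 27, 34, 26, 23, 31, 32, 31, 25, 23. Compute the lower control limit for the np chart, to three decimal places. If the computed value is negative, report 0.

12.430

p̄ = Σdᵢ / (k·n) = 544 / (20 × 250) = 0.10880
LCL = np̄ − 3·√(np̄(1−p̄)) = 27.2000 − 3 × 4.9235 = 12.4296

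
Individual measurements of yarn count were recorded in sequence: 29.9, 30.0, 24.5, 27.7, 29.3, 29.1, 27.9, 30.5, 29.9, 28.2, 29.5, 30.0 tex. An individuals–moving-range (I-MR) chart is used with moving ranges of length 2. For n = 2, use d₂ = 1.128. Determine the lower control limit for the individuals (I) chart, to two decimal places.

24.40

X̄ = (29.9 + 30.0 + 24.5 + 27.7 + 29.3 + 29.1 + 27.9 + 30.5 + 29.9 + 28.2 + 29.5 + 30.0) / 12 = 28.8750
Moving ranges: 0.1, 5.5, 3.2, 1.6, 0.2, 1.2, 2.6, 0.6, 1.7, 1.3, 0.5; M̄R̄ = 18.5000 / 11 = 1.6818
LCL = X̄ − 3·M̄R̄/d₂ = 28.8750 − 3 × 1.6818 / 1.128 = 24.4021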